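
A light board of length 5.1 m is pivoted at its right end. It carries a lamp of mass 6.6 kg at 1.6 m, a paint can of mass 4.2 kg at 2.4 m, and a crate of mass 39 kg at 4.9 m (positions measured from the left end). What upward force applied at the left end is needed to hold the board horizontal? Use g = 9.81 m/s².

Take moments about the right end.
Lamp: 6.6 × 9.81 = 64.75 N down at 1.6 m → arm 3.5 m, τ = 64.75 × 3.5 = 226.6 N·m counterclockwise.
Paint can: 4.2 × 9.81 = 41.2 N down at 2.4 m → arm 2.7 m, τ = 41.2 × 2.7 = 111.2 N·m counterclockwise.
Crate: 39 × 9.81 = 382.6 N down at 4.9 m → arm 0.2 m, τ = 382.6 × 0.2 = 76.52 N·m counterclockwise.
Net moment of the loads = 414.3 N·m counterclockwise.
The upward force F acts at the left end, arm 5.1 m, giving F × 5.1 clockwise.
Setting net torque to zero: F × 5.1 = 414.3 → F = 414.3 / 5.1 = 81.2 N.

F ≈ 81.2 N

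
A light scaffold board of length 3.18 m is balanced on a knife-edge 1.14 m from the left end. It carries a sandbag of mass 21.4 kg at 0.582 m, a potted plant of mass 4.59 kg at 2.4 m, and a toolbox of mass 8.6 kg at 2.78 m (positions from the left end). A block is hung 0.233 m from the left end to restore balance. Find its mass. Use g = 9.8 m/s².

About the knife-edge (at 1.14 m from the left end):
Sandbag: 21.4 × 9.8 = 209.7 N down at 0.582 m → arm 0.558 m, τ = 209.7 × 0.558 = 117 N·m counterclockwise.
Potted plant: 4.59 × 9.8 = 44.98 N down at 2.4 m → arm 1.26 m, τ = 44.98 × 1.26 = 56.67 N·m clockwise.
Toolbox: 8.6 × 9.8 = 84.28 N down at 2.78 m → arm 1.64 m, τ = 84.28 × 1.64 = 138.2 N·m clockwise.
Net moment of known loads = 77.87 N·m clockwise.
An unknown mass m at 0.233 m has arm 0.907 m; its moment is m·g·0.907 counterclockwise.
Στ = 0 ⇒ m × 9.8 × 0.907 = 77.87 ⇒ m = 77.87 / (9.8 × 0.907) = 8.76 kg.

m ≈ 8.76 kg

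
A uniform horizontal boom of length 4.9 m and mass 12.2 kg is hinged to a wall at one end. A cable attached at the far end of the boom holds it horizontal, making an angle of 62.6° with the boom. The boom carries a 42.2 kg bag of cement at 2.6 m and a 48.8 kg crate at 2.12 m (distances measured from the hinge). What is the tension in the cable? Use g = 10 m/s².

Take moments about the hinge.
Beam weight: 12.2 × 10 = 122 N down at 2.45 m → arm 2.45 m, τ = 122 × 2.45 = 298.9 N·m clockwise.
Bag of cement: 42.2 × 10 = 422 N down at 2.6 m → arm 2.6 m, τ = 422 × 2.6 = 1097 N·m clockwise.
Crate: 48.8 × 10 = 488 N down at 2.12 m → arm 2.12 m, τ = 488 × 2.12 = 1035 N·m clockwise.
Total clockwise load moment = 2431 N·m.
The cable tension T acts at 4.9 m; only its component perpendicular to the boom, T sinθ, produces torque. sin 62.6° = 0.8878.
Setting net torque to zero: T × 4.9 × 0.8878 = 2431 → T = 2431 / 4.35 = 559 N.

T ≈ 559 N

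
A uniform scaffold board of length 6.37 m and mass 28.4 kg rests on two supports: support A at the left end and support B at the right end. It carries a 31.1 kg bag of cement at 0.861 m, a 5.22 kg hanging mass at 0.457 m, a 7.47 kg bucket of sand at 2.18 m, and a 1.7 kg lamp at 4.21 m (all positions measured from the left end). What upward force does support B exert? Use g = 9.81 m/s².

Take moments about support A.
Beam weight: 28.4 × 9.81 = 278.6 N down at 3.185 m → arm 3.185 m, τ = 278.6 × 3.185 = 887.3 N·m clockwise.
Bag of cement: 31.1 × 9.81 = 305.1 N down at 0.861 m → arm 0.861 m, τ = 305.1 × 0.861 = 262.7 N·m clockwise.
Hanging mass: 5.22 × 9.81 = 51.21 N down at 0.457 m → arm 0.457 m, τ = 51.21 × 0.457 = 23.4 N·m clockwise.
Bucket of sand: 7.47 × 9.81 = 73.28 N down at 2.18 m → arm 2.18 m, τ = 73.28 × 2.18 = 159.8 N·m clockwise.
Lamp: 1.7 × 9.81 = 16.68 N down at 4.21 m → arm 4.21 m, τ = 16.68 × 4.21 = 70.22 N·m clockwise.
Net load moment about support A = 1403 N·m clockwise.
Reaction R at support B is upward at 6.37 m, arm 6.37 m → moment R × 6.37 counterclockwise.
Setting net torque to zero: R × 6.37 = 1403 → R = 220 N.

R_B ≈ 220 N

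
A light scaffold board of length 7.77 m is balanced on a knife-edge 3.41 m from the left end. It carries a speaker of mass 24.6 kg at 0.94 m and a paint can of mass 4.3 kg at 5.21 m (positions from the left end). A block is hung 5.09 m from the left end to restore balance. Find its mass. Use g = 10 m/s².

m ≈ 31.6 kg

Choose the knife-edge (at 3.41 m from the left end) as the axis so the support reaction has zero arm there.
Speaker: 24.6 × 10 = 246 N down at 0.94 m → arm 2.47 m, τ = 246 × 2.47 = 607.6 N·m counterclockwise.
Paint can: 4.3 × 10 = 43 N down at 5.21 m → arm 1.8 m, τ = 43 × 1.8 = 77.4 N·m clockwise.
Net moment of known loads = 530.2 N·m counterclockwise.
An unknown mass m at 5.09 m has arm 1.68 m; its moment is m·g·1.68 clockwise.
Στ = 0 ⇒ m × 10 × 1.68 = 530.2 ⇒ m = 530.2 / (10 × 1.68) = 31.6 kg.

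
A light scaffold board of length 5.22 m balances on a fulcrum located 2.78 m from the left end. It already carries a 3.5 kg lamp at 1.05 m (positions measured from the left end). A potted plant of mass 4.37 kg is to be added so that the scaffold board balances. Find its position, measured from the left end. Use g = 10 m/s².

Sum moments about the fulcrum (at 2.78 m from the left end) (the support reaction has zero arm there).
Lamp: 3.5 × 10 = 35 N down at 1.05 m → arm 1.73 m, τ = 35 × 1.73 = 60.55 N·m counterclockwise.
Net moment of existing loads = 60.55 N·m counterclockwise.
The potted plant weighs 4.37 × 10 = 43.7 N and must supply an equal clockwise moment, so its lever arm about the fulcrum is 60.55 / 43.7 = 1.39 m.
That puts it at 2.78 + 1.39 = 4.17 m from the left end.

x ≈ 4.17 m from the left end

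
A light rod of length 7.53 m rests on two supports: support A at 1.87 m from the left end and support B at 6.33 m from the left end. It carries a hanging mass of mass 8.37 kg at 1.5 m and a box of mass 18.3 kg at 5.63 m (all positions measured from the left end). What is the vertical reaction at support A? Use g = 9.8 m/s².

R_A ≈ 117 N

Take moments about support B.
Hanging mass: 8.37 × 9.8 = 82.03 N down at 1.5 m → arm 4.83 m, τ = 82.03 × 4.83 = 396.2 N·m counterclockwise.
Box: 18.3 × 9.8 = 179.3 N down at 5.63 m → arm 0.7 m, τ = 179.3 × 0.7 = 125.5 N·m counterclockwise.
Net load moment about support B = 521.7 N·m counterclockwise.
Reaction R at support A is upward at 1.87 m, arm 4.46 m → moment R × 4.46 clockwise.
Balancing moments: R × 4.46 = 521.7, giving R = 117 N.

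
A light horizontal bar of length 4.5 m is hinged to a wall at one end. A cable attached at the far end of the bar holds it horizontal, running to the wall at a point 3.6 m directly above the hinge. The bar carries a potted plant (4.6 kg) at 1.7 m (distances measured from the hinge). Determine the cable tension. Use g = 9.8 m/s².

T ≈ 27.3 N

Sum moments about the hinge (the unknown hinge reaction has zero arm there).
Potted plant: 4.6 × 9.8 = 45.08 N down at 1.7 m → arm 1.7 m, τ = 45.08 × 1.7 = 76.64 N·m clockwise.
Total clockwise load moment = 76.64 N·m.
The cable tension T acts at 4.5 m; only its component perpendicular to the bar, T sinθ, produces torque. sinθ = h/√(h²+d²) = 3.6/√(3.6²+4.5²) = 0.6247.
Balancing moments: T × 4.5 × 0.6247 = 76.64, giving T = 76.64 / 2.811 = 27.3 N.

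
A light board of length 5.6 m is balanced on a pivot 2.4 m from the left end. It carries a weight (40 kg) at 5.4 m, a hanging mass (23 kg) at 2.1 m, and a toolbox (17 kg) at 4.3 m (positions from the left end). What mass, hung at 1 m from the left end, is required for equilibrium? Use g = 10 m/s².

Take moments about the pivot (at 2.4 m from the left end).
Weight: 40 × 10 = 400 N down at 5.4 m → arm 3 m, τ = 400 × 3 = 1200 N·m clockwise.
Hanging mass: 23 × 10 = 230 N down at 2.1 m → arm 0.3 m, τ = 230 × 0.3 = 69 N·m counterclockwise.
Toolbox: 17 × 10 = 170 N down at 4.3 m → arm 1.9 m, τ = 170 × 1.9 = 323 N·m clockwise.
Net moment of known loads = 1454 N·m clockwise.
An unknown mass m at 1 m has arm 1.4 m; its moment is m·g·1.4 counterclockwise.
Στ = 0 ⇒ m × 10 × 1.4 = 1454 ⇒ m = 1454 / (10 × 1.4) = 104 kg.

m ≈ 104 kg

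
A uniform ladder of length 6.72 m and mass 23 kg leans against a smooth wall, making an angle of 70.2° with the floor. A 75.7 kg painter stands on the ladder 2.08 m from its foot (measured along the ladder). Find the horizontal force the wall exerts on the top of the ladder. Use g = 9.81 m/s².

About the foot of the ladder:
Ladder weight 23×9.81 = 225.6 N acts at 3.36 m along the ladder; its horizontal arm is 3.36·cos70.2° = 1.138 m → τ = 256.7 N·m clockwise.
Painter: 75.7×9.81 = 742.6 N at 2.08 m → arm 0.7046 m → τ = 523.2 N·m clockwise.
Wall normal N acts horizontally at the top; its moment arm is the height L sinθ = 6.72·sin70.2° = 6.323 m, counterclockwise.
Balancing moments: N × 6.323 = 779.9, giving N = 123 N.

N_wall ≈ 123 N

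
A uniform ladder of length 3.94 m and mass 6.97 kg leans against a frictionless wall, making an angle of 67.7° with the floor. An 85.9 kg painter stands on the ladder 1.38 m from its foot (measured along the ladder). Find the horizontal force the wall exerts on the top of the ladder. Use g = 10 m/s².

About the foot of the ladder:
Ladder weight 6.97×10 = 69.7 N acts at 1.97 m along the ladder; its horizontal arm is 1.97·cos67.7° = 0.7475 m → τ = 52.1 N·m clockwise.
Painter: 85.9×10 = 859 N at 1.38 m → arm 0.5236 m → τ = 449.8 N·m clockwise.
Wall normal N acts horizontally at the top; its moment arm is the height L sinθ = 3.94·sin67.7° = 3.645 m, counterclockwise.
Setting net torque to zero: N × 3.645 = 501.9 → N = 138 N.

N_wall ≈ 138 N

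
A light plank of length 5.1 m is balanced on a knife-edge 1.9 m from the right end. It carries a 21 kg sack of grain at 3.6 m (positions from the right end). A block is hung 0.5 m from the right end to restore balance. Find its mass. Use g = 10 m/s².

m ≈ 25.5 kg

Sum moments about the knife-edge (at 1.9 m from the right end) (the support reaction has zero arm there).
Sack of grain: 21 × 10 = 210 N down at 3.6 m → arm 1.7 m, τ = 210 × 1.7 = 357 N·m counterclockwise.
Net moment of known loads = 357 N·m counterclockwise.
An unknown mass m at 0.5 m has arm 1.4 m; its moment is m·g·1.4 clockwise.
Balancing moments: m × 10 × 1.4 = 357, giving m = 357 / (10 × 1.4) = 25.5 kg.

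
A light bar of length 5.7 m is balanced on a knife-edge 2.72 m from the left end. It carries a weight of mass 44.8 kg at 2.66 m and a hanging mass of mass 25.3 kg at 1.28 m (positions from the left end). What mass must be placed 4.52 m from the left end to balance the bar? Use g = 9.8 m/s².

Sum moments about the knife-edge (at 2.72 m from the left end) (the support reaction has zero arm there).
Weight: 44.8 × 9.8 = 439 N down at 2.66 m → arm 0.06 m, τ = 439 × 0.06 = 26.34 N·m counterclockwise.
Hanging mass: 25.3 × 9.8 = 247.9 N down at 1.28 m → arm 1.44 m, τ = 247.9 × 1.44 = 357 N·m counterclockwise.
Net moment of known loads = 383.3 N·m counterclockwise.
An unknown mass m at 4.52 m has arm 1.8 m; its moment is m·g·1.8 clockwise.
Στ = 0 ⇒ m × 9.8 × 1.8 = 383.3 ⇒ m = 383.3 / (9.8 × 1.8) = 21.7 kg.

m ≈ 21.7 kg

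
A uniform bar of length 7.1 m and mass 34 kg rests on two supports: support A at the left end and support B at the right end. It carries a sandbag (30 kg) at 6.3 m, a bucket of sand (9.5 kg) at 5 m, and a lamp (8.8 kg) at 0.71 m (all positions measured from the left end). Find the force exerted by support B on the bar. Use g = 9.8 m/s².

R_B ≈ 502 N

About support A:
Beam weight: 34 × 9.8 = 333.2 N down at 3.55 m → arm 3.55 m, τ = 333.2 × 3.55 = 1183 N·m clockwise.
Sandbag: 30 × 9.8 = 294 N down at 6.3 m → arm 6.3 m, τ = 294 × 6.3 = 1852 N·m clockwise.
Bucket of sand: 9.5 × 9.8 = 93.1 N down at 5 m → arm 5 m, τ = 93.1 × 5 = 465.5 N·m clockwise.
Lamp: 8.8 × 9.8 = 86.24 N down at 0.71 m → arm 0.71 m, τ = 86.24 × 0.71 = 61.23 N·m clockwise.
Net load moment about support A = 3562 N·m clockwise.
Reaction R at support B is upward at 7.1 m, arm 7.1 m → moment R × 7.1 counterclockwise.
Balancing moments: R × 7.1 = 3562, giving R = 502 N.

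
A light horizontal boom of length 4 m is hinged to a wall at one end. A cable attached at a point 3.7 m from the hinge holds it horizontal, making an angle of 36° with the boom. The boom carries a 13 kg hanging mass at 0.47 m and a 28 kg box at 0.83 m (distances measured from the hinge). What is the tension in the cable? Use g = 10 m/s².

T ≈ 135 N

Sum moments about the hinge (the unknown hinge reaction has zero arm there).
Hanging mass: 13 × 10 = 130 N down at 0.47 m → arm 0.47 m, τ = 130 × 0.47 = 61.1 N·m clockwise.
Box: 28 × 10 = 280 N down at 0.83 m → arm 0.83 m, τ = 280 × 0.83 = 232.4 N·m clockwise.
Total clockwise load moment = 293.5 N·m.
The cable tension T acts at 3.7 m; only its component perpendicular to the boom, T sinθ, produces torque. sin 36° = 0.5878.
Setting net torque to zero: T × 3.7 × 0.5878 = 293.5 → T = 293.5 / 2.175 = 135 N.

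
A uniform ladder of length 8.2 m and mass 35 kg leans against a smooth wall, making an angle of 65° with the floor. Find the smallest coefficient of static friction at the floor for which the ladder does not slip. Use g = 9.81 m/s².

Sum moments about the foot of the ladder (the floor normal and friction both act there and drop out).
Ladder weight 35×9.81 = 343.4 N acts at 4.1 m along the ladder; its horizontal arm is 4.1·cos65° = 1.733 m → τ = 595.1 N·m clockwise.
Wall normal N acts horizontally at the top; its moment arm is the height L sinθ = 8.2·sin65° = 7.432 m, counterclockwise.
Setting net torque to zero: N × 7.432 = 595.1 → N = 80.07 N.
ΣFx = 0 ⇒ f = N_wall = 80.07 N. ΣFy = 0 ⇒ N_floor = 343.4 N.
μ_min = f / N_floor = 80.07 / 343.4 = 0.233.

μ_min ≈ 0.233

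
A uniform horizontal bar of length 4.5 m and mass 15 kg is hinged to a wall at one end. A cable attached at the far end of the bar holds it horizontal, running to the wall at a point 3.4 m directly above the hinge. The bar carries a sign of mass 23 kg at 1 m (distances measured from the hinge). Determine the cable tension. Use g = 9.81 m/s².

Taking torques about the hinge:
Beam weight: 15 × 9.81 = 147.2 N down at 2.25 m → arm 2.25 m, τ = 147.2 × 2.25 = 331.2 N·m clockwise.
Sign: 23 × 9.81 = 225.6 N down at 1 m → arm 1 m, τ = 225.6 × 1 = 225.6 N·m clockwise.
Total clockwise load moment = 556.8 N·m.
The cable tension T acts at 4.5 m; only its component perpendicular to the bar, T sinθ, produces torque. sinθ = h/√(h²+d²) = 3.4/√(3.4²+4.5²) = 0.6028.
Στ = 0 ⇒ T × 4.5 × 0.6028 = 556.8 ⇒ T = 556.8 / 2.713 = 205 N.

T ≈ 205 N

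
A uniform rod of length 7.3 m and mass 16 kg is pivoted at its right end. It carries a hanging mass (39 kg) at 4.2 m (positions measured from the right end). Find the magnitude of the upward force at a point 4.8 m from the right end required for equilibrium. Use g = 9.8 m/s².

About the right end:
Beam weight: 16 × 9.8 = 156.8 N down at 3.65 m → arm 3.65 m, τ = 156.8 × 3.65 = 572.3 N·m counterclockwise.
Hanging mass: 39 × 9.8 = 382.2 N down at 4.2 m → arm 4.2 m, τ = 382.2 × 4.2 = 1605 N·m counterclockwise.
Net moment of the loads = 2177 N·m counterclockwise.
The upward force F acts at a point 4.8 m from the right end, arm 4.8 m, giving F × 4.8 clockwise.
Στ = 0 ⇒ F × 4.8 = 2177 ⇒ F = 2177 / 4.8 = 454 N.

F ≈ 454 N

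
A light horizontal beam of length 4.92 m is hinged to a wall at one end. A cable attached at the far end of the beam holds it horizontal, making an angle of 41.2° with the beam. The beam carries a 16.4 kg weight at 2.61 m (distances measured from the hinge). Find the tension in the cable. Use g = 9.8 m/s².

Sum moments about the hinge (the unknown hinge reaction has zero arm there).
Weight: 16.4 × 9.8 = 160.7 N down at 2.61 m → arm 2.61 m, τ = 160.7 × 2.61 = 419.4 N·m clockwise.
Total clockwise load moment = 419.4 N·m.
The cable tension T acts at 4.92 m; only its component perpendicular to the beam, T sinθ, produces torque. sin 41.2° = 0.6587.
Balancing moments: T × 4.92 × 0.6587 = 419.4, giving T = 419.4 / 3.241 = 129 N.

T ≈ 129 N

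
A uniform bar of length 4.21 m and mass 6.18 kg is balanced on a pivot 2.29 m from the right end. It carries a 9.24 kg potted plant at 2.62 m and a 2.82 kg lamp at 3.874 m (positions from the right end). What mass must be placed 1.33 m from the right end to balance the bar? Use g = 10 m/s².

m ≈ 6.64 kg

Taking torques about the pivot (at 2.29 m from the right end):
Beam weight: 6.18 × 10 = 61.8 N down at 2.105 m → arm 0.185 m, τ = 61.8 × 0.185 = 11.43 N·m clockwise.
Potted plant: 9.24 × 10 = 92.4 N down at 2.62 m → arm 0.33 m, τ = 92.4 × 0.33 = 30.49 N·m counterclockwise.
Lamp: 2.82 × 10 = 28.2 N down at 3.874 m → arm 1.584 m, τ = 28.2 × 1.584 = 44.67 N·m counterclockwise.
Net moment of known loads = 63.73 N·m counterclockwise.
An unknown mass m at 1.33 m has arm 0.96 m; its moment is m·g·0.96 clockwise.
Setting net torque to zero: m × 10 × 0.96 = 63.73 → m = 63.73 / (10 × 0.96) = 6.64 kg.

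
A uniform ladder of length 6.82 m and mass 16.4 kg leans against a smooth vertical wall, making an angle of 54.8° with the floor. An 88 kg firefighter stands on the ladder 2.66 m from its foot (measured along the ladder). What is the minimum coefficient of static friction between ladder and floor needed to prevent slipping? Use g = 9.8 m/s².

μ_min ≈ 0.287

Sum moments about the foot of the ladder (the floor normal and friction both act there and drop out).
Ladder weight 16.4×9.8 = 160.7 N acts at 3.41 m along the ladder; its horizontal arm is 3.41·cos54.8° = 1.966 m → τ = 315.9 N·m clockwise.
Firefighter: 88×9.8 = 862.4 N at 2.66 m → arm 1.533 m → τ = 1322 N·m clockwise.
Wall normal N acts horizontally at the top; its moment arm is the height L sinθ = 6.82·sin54.8° = 5.573 m, counterclockwise.
Στ = 0 ⇒ N × 5.573 = 1638 ⇒ N = 293.9 N.
ΣFx = 0 ⇒ f = N_wall = 293.9 N. ΣFy = 0 ⇒ N_floor = 1023 N.
μ_min = f / N_floor = 293.9 / 1023 = 0.287.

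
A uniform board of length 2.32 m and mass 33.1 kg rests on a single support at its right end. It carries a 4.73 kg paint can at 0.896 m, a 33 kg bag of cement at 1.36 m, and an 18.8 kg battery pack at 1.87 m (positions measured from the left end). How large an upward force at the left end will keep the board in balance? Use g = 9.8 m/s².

F ≈ 360 N

Choose the right end as the axis so the unknown pivot reaction has zero arm there.
Beam weight: 33.1 × 9.8 = 324.4 N down at 1.16 m → arm 1.16 m, τ = 324.4 × 1.16 = 376.3 N·m counterclockwise.
Paint can: 4.73 × 9.8 = 46.35 N down at 0.896 m → arm 1.424 m, τ = 46.35 × 1.424 = 66 N·m counterclockwise.
Bag of cement: 33 × 9.8 = 323.4 N down at 1.36 m → arm 0.96 m, τ = 323.4 × 0.96 = 310.5 N·m counterclockwise.
Battery pack: 18.8 × 9.8 = 184.2 N down at 1.87 m → arm 0.45 m, τ = 184.2 × 0.45 = 82.89 N·m counterclockwise.
Net moment of the loads = 835.7 N·m counterclockwise.
The upward force F acts at the left end, arm 2.32 m, giving F × 2.32 clockwise.
For rotational equilibrium, F × 2.32 = 835.7, so F = 835.7 / 2.32 = 360 N.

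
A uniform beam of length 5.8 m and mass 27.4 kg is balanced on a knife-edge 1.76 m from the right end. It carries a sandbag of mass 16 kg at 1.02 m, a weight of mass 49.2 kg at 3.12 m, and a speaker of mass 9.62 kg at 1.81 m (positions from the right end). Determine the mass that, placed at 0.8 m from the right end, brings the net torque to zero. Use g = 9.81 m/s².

m ≈ 90.4 kg

Sum moments about the knife-edge (at 1.76 m from the right end) (the support reaction has zero arm there).
Beam weight: 27.4 × 9.81 = 268.8 N down at 2.9 m → arm 1.14 m, τ = 268.8 × 1.14 = 306.4 N·m counterclockwise.
Sandbag: 16 × 9.81 = 157 N down at 1.02 m → arm 0.74 m, τ = 157 × 0.74 = 116.2 N·m clockwise.
Weight: 49.2 × 9.81 = 482.7 N down at 3.12 m → arm 1.36 m, τ = 482.7 × 1.36 = 656.5 N·m counterclockwise.
Speaker: 9.62 × 9.81 = 94.37 N down at 1.81 m → arm 0.05 m, τ = 94.37 × 0.05 = 4.719 N·m counterclockwise.
Net moment of known loads = 851.4 N·m counterclockwise.
An unknown mass m at 0.8 m has arm 0.96 m; its moment is m·g·0.96 clockwise.
For rotational equilibrium, m × 9.81 × 0.96 = 851.4, so m = 851.4 / (9.81 × 0.96) = 90.4 kg.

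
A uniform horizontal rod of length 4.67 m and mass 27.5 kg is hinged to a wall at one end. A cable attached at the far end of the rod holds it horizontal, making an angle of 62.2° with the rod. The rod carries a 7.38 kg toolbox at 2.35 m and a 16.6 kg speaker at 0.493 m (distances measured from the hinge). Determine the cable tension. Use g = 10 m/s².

Take moments about the hinge.
Beam weight: 27.5 × 10 = 275 N down at 2.335 m → arm 2.335 m, τ = 275 × 2.335 = 642.1 N·m clockwise.
Toolbox: 7.38 × 10 = 73.8 N down at 2.35 m → arm 2.35 m, τ = 73.8 × 2.35 = 173.4 N·m clockwise.
Speaker: 16.6 × 10 = 166 N down at 0.493 m → arm 0.493 m, τ = 166 × 0.493 = 81.84 N·m clockwise.
Total clockwise load moment = 897.3 N·m.
The cable tension T acts at 4.67 m; only its component perpendicular to the rod, T sinθ, produces torque. sin 62.2° = 0.8846.
Στ = 0 ⇒ T × 4.67 × 0.8846 = 897.3 ⇒ T = 897.3 / 4.131 = 217 N.

T ≈ 217 N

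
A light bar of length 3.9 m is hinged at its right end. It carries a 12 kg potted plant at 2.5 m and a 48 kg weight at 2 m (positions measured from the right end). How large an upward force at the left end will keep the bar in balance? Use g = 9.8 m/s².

Take moments about the right end.
Potted plant: 12 × 9.8 = 117.6 N down at 2.5 m → arm 2.5 m, τ = 117.6 × 2.5 = 294 N·m counterclockwise.
Weight: 48 × 9.8 = 470.4 N down at 2 m → arm 2 m, τ = 470.4 × 2 = 940.8 N·m counterclockwise.
Net moment of the loads = 1235 N·m counterclockwise.
The upward force F acts at the left end, arm 3.9 m, giving F × 3.9 clockwise.
For rotational equilibrium, F × 3.9 = 1235, so F = 1235 / 3.9 = 317 N.

F ≈ 317 N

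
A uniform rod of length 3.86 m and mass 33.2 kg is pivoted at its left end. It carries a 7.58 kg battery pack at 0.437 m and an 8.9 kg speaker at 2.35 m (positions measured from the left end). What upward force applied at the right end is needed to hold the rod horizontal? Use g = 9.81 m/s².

About the left end:
Beam weight: 33.2 × 9.81 = 325.7 N down at 1.93 m → arm 1.93 m, τ = 325.7 × 1.93 = 628.6 N·m clockwise.
Battery pack: 7.58 × 9.81 = 74.36 N down at 0.437 m → arm 0.437 m, τ = 74.36 × 0.437 = 32.5 N·m clockwise.
Speaker: 8.9 × 9.81 = 87.31 N down at 2.35 m → arm 2.35 m, τ = 87.31 × 2.35 = 205.2 N·m clockwise.
Net moment of the loads = 866.3 N·m clockwise.
The upward force F acts at the right end, arm 3.86 m, giving F × 3.86 counterclockwise.
For rotational equilibrium, F × 3.86 = 866.3, so F = 866.3 / 3.86 = 224 N.

F ≈ 224 N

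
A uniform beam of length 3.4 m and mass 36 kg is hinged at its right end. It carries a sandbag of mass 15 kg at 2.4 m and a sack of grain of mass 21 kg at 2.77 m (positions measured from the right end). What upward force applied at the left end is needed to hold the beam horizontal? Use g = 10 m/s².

F ≈ 457 N

Taking torques about the right end:
Beam weight: 36 × 10 = 360 N down at 1.7 m → arm 1.7 m, τ = 360 × 1.7 = 612 N·m counterclockwise.
Sandbag: 15 × 10 = 150 N down at 2.4 m → arm 2.4 m, τ = 150 × 2.4 = 360 N·m counterclockwise.
Sack of grain: 21 × 10 = 210 N down at 2.77 m → arm 2.77 m, τ = 210 × 2.77 = 581.7 N·m counterclockwise.
Net moment of the loads = 1554 N·m counterclockwise.
The upward force F acts at the left end, arm 3.4 m, giving F × 3.4 clockwise.
Setting net torque to zero: F × 3.4 = 1554 → F = 1554 / 3.4 = 457 N.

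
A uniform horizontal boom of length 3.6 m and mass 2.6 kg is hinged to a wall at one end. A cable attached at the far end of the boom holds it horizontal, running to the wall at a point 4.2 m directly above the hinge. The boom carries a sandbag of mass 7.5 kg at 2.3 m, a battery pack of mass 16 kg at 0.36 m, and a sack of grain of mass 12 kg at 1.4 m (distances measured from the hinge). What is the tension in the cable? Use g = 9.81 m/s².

T ≈ 160 N

Taking torques about the hinge:
Beam weight: 2.6 × 9.81 = 25.51 N down at 1.8 m → arm 1.8 m, τ = 25.51 × 1.8 = 45.92 N·m clockwise.
Sandbag: 7.5 × 9.81 = 73.58 N down at 2.3 m → arm 2.3 m, τ = 73.58 × 2.3 = 169.2 N·m clockwise.
Battery pack: 16 × 9.81 = 157 N down at 0.36 m → arm 0.36 m, τ = 157 × 0.36 = 56.52 N·m clockwise.
Sack of grain: 12 × 9.81 = 117.7 N down at 1.4 m → arm 1.4 m, τ = 117.7 × 1.4 = 164.8 N·m clockwise.
Total clockwise load moment = 436.4 N·m.
The cable tension T acts at 3.6 m; only its component perpendicular to the boom, T sinθ, produces torque. sinθ = h/√(h²+d²) = 4.2/√(4.2²+3.6²) = 0.7593.
Στ = 0 ⇒ T × 3.6 × 0.7593 = 436.4 ⇒ T = 436.4 / 2.733 = 160 N.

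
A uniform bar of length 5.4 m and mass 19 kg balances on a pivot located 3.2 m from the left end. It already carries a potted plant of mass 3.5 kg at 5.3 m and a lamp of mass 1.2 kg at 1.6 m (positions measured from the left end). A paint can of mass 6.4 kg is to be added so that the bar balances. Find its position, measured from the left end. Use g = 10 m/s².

Taking torques about the pivot (at 3.2 m from the left end):
Beam weight: 19 × 10 = 190 N down at 2.7 m → arm 0.5 m, τ = 190 × 0.5 = 95 N·m counterclockwise.
Potted plant: 3.5 × 10 = 35 N down at 5.3 m → arm 2.1 m, τ = 35 × 2.1 = 73.5 N·m clockwise.
Lamp: 1.2 × 10 = 12 N down at 1.6 m → arm 1.6 m, τ = 12 × 1.6 = 19.2 N·m counterclockwise.
Net moment of existing loads = 40.7 N·m counterclockwise.
The paint can weighs 6.4 × 10 = 64 N and must supply an equal clockwise moment, so its lever arm about the pivot is 40.7 / 64 = 0.636 m.
That puts it at 3.2 + 0.636 = 3.84 m from the left end.

x ≈ 3.84 m from the left end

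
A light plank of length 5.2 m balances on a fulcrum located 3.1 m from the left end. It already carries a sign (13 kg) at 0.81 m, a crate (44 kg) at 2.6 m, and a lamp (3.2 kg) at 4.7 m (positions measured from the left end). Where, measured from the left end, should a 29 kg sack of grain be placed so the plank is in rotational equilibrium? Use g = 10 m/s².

Sum moments about the fulcrum (at 3.1 m from the left end) (the support reaction has zero arm there).
Sign: 13 × 10 = 130 N down at 0.81 m → arm 2.29 m, τ = 130 × 2.29 = 297.7 N·m counterclockwise.
Crate: 44 × 10 = 440 N down at 2.6 m → arm 0.5 m, τ = 440 × 0.5 = 220 N·m counterclockwise.
Lamp: 3.2 × 10 = 32 N down at 4.7 m → arm 1.6 m, τ = 32 × 1.6 = 51.2 N·m clockwise.
Net moment of existing loads = 466.5 N·m counterclockwise.
The sack of grain weighs 29 × 10 = 290 N and must supply an equal clockwise moment, so its lever arm about the fulcrum is 466.5 / 290 = 1.61 m.
That puts it at 3.1 + 1.61 = 4.71 m from the left end.

x ≈ 4.71 m from the left end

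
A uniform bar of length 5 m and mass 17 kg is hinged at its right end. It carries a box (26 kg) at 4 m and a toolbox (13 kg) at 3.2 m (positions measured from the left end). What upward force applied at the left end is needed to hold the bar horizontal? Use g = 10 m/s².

F ≈ 184 N

Choose the right end as the axis so the unknown pivot reaction has zero arm there.
Beam weight: 17 × 10 = 170 N down at 2.5 m → arm 2.5 m, τ = 170 × 2.5 = 425 N·m counterclockwise.
Box: 26 × 10 = 260 N down at 4 m → arm 1 m, τ = 260 × 1 = 260 N·m counterclockwise.
Toolbox: 13 × 10 = 130 N down at 3.2 m → arm 1.8 m, τ = 130 × 1.8 = 234 N·m counterclockwise.
Net moment of the loads = 919 N·m counterclockwise.
The upward force F acts at the left end, arm 5 m, giving F × 5 clockwise.
Balancing moments: F × 5 = 919, giving F = 919 / 5 = 184 N.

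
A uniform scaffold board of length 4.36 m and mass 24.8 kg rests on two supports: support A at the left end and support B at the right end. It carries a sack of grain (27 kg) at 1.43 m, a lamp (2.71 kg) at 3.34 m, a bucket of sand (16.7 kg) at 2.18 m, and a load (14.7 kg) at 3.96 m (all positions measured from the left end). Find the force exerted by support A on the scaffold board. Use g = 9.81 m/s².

R_A ≈ 401 N

Take moments about support B.
Beam weight: 24.8 × 9.81 = 243.3 N down at 2.18 m → arm 2.18 m, τ = 243.3 × 2.18 = 530.4 N·m counterclockwise.
Sack of grain: 27 × 9.81 = 264.9 N down at 1.43 m → arm 2.93 m, τ = 264.9 × 2.93 = 776.2 N·m counterclockwise.
Lamp: 2.71 × 9.81 = 26.59 N down at 3.34 m → arm 1.02 m, τ = 26.59 × 1.02 = 27.12 N·m counterclockwise.
Bucket of sand: 16.7 × 9.81 = 163.8 N down at 2.18 m → arm 2.18 m, τ = 163.8 × 2.18 = 357.1 N·m counterclockwise.
Load: 14.7 × 9.81 = 144.2 N down at 3.96 m → arm 0.4 m, τ = 144.2 × 0.4 = 57.68 N·m counterclockwise.
Net load moment about support B = 1748 N·m counterclockwise.
Reaction R at support A is upward at 0 m, arm 4.36 m → moment R × 4.36 clockwise.
Balancing moments: R × 4.36 = 1748, giving R = 401 N.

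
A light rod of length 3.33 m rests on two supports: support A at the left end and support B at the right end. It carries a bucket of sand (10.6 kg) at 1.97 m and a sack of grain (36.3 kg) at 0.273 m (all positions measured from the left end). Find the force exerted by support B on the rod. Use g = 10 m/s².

R_B ≈ 92.5 N

Sum moments about support A (its reaction then has zero moment arm).
Bucket of sand: 10.6 × 10 = 106 N down at 1.97 m → arm 1.97 m, τ = 106 × 1.97 = 208.8 N·m clockwise.
Sack of grain: 36.3 × 10 = 363 N down at 0.273 m → arm 0.273 m, τ = 363 × 0.273 = 99.1 N·m clockwise.
Net load moment about support A = 307.9 N·m clockwise.
Reaction R at support B is upward at 3.33 m, arm 3.33 m → moment R × 3.33 counterclockwise.
For rotational equilibrium, R × 3.33 = 307.9, so R = 92.5 N.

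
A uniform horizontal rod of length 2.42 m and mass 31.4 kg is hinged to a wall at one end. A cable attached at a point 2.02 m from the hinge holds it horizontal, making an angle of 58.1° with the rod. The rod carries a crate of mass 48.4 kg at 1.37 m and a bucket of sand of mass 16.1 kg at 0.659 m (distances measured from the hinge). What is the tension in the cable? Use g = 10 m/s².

T ≈ 670 N

About the hinge:
Beam weight: 31.4 × 10 = 314 N down at 1.21 m → arm 1.21 m, τ = 314 × 1.21 = 379.9 N·m clockwise.
Crate: 48.4 × 10 = 484 N down at 1.37 m → arm 1.37 m, τ = 484 × 1.37 = 663.1 N·m clockwise.
Bucket of sand: 16.1 × 10 = 161 N down at 0.659 m → arm 0.659 m, τ = 161 × 0.659 = 106.1 N·m clockwise.
Total clockwise load moment = 1149 N·m.
The cable tension T acts at 2.02 m; only its component perpendicular to the rod, T sinθ, produces torque. sin 58.1° = 0.849.
For rotational equilibrium, T × 2.02 × 0.849 = 1149, so T = 1149 / 1.715 = 670 N.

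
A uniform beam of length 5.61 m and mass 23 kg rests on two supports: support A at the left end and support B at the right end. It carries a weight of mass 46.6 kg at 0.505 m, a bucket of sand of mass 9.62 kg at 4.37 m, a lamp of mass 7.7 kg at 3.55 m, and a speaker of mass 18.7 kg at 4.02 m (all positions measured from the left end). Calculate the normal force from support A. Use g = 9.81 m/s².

R_A ≈ 629 N

Take moments about support B.
Beam weight: 23 × 9.81 = 225.6 N down at 2.805 m → arm 2.805 m, τ = 225.6 × 2.805 = 632.8 N·m counterclockwise.
Weight: 46.6 × 9.81 = 457.1 N down at 0.505 m → arm 5.105 m, τ = 457.1 × 5.105 = 2333 N·m counterclockwise.
Bucket of sand: 9.62 × 9.81 = 94.37 N down at 4.37 m → arm 1.24 m, τ = 94.37 × 1.24 = 117 N·m counterclockwise.
Lamp: 7.7 × 9.81 = 75.54 N down at 3.55 m → arm 2.06 m, τ = 75.54 × 2.06 = 155.6 N·m counterclockwise.
Speaker: 18.7 × 9.81 = 183.4 N down at 4.02 m → arm 1.59 m, τ = 183.4 × 1.59 = 291.6 N·m counterclockwise.
Net load moment about support B = 3530 N·m counterclockwise.
Reaction R at support A is upward at 0 m, arm 5.61 m → moment R × 5.61 clockwise.
Στ = 0 ⇒ R × 5.61 = 3530 ⇒ R = 629 N.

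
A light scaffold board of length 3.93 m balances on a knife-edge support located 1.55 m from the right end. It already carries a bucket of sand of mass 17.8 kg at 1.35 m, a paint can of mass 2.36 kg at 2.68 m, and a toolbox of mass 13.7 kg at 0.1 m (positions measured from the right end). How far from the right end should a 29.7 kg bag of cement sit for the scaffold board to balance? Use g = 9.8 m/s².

x ≈ 2.25 m from the right end

About the knife-edge support (at 1.55 m from the right end):
Bucket of sand: 17.8 × 9.8 = 174.4 N down at 1.35 m → arm 0.2 m, τ = 174.4 × 0.2 = 34.88 N·m clockwise.
Paint can: 2.36 × 9.8 = 23.13 N down at 2.68 m → arm 1.13 m, τ = 23.13 × 1.13 = 26.14 N·m counterclockwise.
Toolbox: 13.7 × 9.8 = 134.3 N down at 0.1 m → arm 1.45 m, τ = 134.3 × 1.45 = 194.7 N·m clockwise.
Net moment of existing loads = 203.4 N·m clockwise.
The bag of cement weighs 29.7 × 9.8 = 291.1 N and must supply an equal counterclockwise moment, so its lever arm about the knife-edge support is 203.4 / 291.1 = 0.699 m.
That puts it at 1.55 + 0.699 = 2.25 m from the right end.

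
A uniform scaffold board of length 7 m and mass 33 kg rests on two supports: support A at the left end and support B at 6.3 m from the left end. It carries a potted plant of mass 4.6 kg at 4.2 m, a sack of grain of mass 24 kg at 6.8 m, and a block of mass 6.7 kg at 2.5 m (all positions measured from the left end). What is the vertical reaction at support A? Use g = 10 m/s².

R_A ≈ 183 N

Choose support B as the axis so its reaction then has zero moment arm.
Beam weight: 33 × 10 = 330 N down at 3.5 m → arm 2.8 m, τ = 330 × 2.8 = 924 N·m counterclockwise.
Potted plant: 4.6 × 10 = 46 N down at 4.2 m → arm 2.1 m, τ = 46 × 2.1 = 96.6 N·m counterclockwise.
Sack of grain: 24 × 10 = 240 N down at 6.8 m → arm 0.5 m, τ = 240 × 0.5 = 120 N·m clockwise.
Block: 6.7 × 10 = 67 N down at 2.5 m → arm 3.8 m, τ = 67 × 3.8 = 254.6 N·m counterclockwise.
Net load moment about support B = 1155 N·m counterclockwise.
Reaction R at support A is upward at 0 m, arm 6.3 m → moment R × 6.3 clockwise.
Setting net torque to zero: R × 6.3 = 1155 → R = 183 N.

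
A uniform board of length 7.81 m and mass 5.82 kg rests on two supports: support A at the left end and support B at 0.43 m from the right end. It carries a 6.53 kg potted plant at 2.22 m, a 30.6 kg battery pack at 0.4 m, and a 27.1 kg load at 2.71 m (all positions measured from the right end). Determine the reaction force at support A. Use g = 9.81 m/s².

Take moments about support B.
Beam weight: 5.82 × 9.81 = 57.09 N down at 3.905 m → arm 3.475 m, τ = 57.09 × 3.475 = 198.4 N·m counterclockwise.
Potted plant: 6.53 × 9.81 = 64.06 N down at 2.22 m → arm 1.79 m, τ = 64.06 × 1.79 = 114.7 N·m counterclockwise.
Battery pack: 30.6 × 9.81 = 300.2 N down at 0.4 m → arm 0.03 m, τ = 300.2 × 0.03 = 9.006 N·m clockwise.
Load: 27.1 × 9.81 = 265.9 N down at 2.71 m → arm 2.28 m, τ = 265.9 × 2.28 = 606.3 N·m counterclockwise.
Net load moment about support B = 910.4 N·m counterclockwise.
Reaction R at support A is upward at 7.81 m, arm 7.38 m → moment R × 7.38 clockwise.
For rotational equilibrium, R × 7.38 = 910.4, so R = 123 N.

R_A ≈ 123 N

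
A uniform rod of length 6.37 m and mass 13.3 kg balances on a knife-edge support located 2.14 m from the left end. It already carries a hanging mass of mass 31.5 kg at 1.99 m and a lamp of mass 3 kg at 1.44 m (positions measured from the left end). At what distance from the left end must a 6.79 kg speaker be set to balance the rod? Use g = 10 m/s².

x ≈ 1.1 m from the left end

Taking torques about the knife-edge support (at 2.14 m from the left end):
Beam weight: 13.3 × 10 = 133 N down at 3.185 m → arm 1.045 m, τ = 133 × 1.045 = 139 N·m clockwise.
Hanging mass: 31.5 × 10 = 315 N down at 1.99 m → arm 0.15 m, τ = 315 × 0.15 = 47.25 N·m counterclockwise.
Lamp: 3 × 10 = 30 N down at 1.44 m → arm 0.7 m, τ = 30 × 0.7 = 21 N·m counterclockwise.
Net moment of existing loads = 70.75 N·m clockwise.
The speaker weighs 6.79 × 10 = 67.9 N and must supply an equal counterclockwise moment, so its lever arm about the knife-edge support is 70.75 / 67.9 = 1.04 m.
That puts it at 2.14 − 1.04 = 1.1 m from the left end.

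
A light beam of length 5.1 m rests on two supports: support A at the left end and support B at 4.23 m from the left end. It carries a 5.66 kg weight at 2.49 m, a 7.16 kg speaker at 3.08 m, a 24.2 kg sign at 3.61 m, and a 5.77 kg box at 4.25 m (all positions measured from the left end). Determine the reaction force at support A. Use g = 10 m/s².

Taking torques about support B:
Weight: 5.66 × 10 = 56.6 N down at 2.49 m → arm 1.74 m, τ = 56.6 × 1.74 = 98.48 N·m counterclockwise.
Speaker: 7.16 × 10 = 71.6 N down at 3.08 m → arm 1.15 m, τ = 71.6 × 1.15 = 82.34 N·m counterclockwise.
Sign: 24.2 × 10 = 242 N down at 3.61 m → arm 0.62 m, τ = 242 × 0.62 = 150 N·m counterclockwise.
Box: 5.77 × 10 = 57.7 N down at 4.25 m → arm 0.02 m, τ = 57.7 × 0.02 = 1.154 N·m clockwise.
Net load moment about support B = 329.7 N·m counterclockwise.
Reaction R at support A is upward at 0 m, arm 4.23 m → moment R × 4.23 clockwise.
Setting net torque to zero: R × 4.23 = 329.7 → R = 77.9 N.

R_A ≈ 77.9 N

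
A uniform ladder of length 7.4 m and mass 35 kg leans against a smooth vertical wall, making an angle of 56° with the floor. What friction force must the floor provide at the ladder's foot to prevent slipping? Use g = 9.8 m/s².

About the foot of the ladder:
Ladder weight 35×9.8 = 343 N acts at 3.7 m along the ladder; its horizontal arm is 3.7·cos56° = 2.069 m → τ = 709.7 N·m clockwise.
Wall normal N acts horizontally at the top; its moment arm is the height L sinθ = 7.4·sin56° = 6.135 m, counterclockwise.
For rotational equilibrium, N × 6.135 = 709.7, so N = 116 N.
ΣFx = 0: friction at the foot balances the wall's push, so f = N_wall = 116 N.

f ≈ 116 N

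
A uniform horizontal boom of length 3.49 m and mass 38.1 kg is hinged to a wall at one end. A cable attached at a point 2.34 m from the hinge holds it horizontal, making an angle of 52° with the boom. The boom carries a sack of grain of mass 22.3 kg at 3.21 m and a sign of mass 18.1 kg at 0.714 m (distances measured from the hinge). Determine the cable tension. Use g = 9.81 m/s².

T ≈ 803 N

Taking torques about the hinge:
Beam weight: 38.1 × 9.81 = 373.8 N down at 1.745 m → arm 1.745 m, τ = 373.8 × 1.745 = 652.3 N·m clockwise.
Sack of grain: 22.3 × 9.81 = 218.8 N down at 3.21 m → arm 3.21 m, τ = 218.8 × 3.21 = 702.3 N·m clockwise.
Sign: 18.1 × 9.81 = 177.6 N down at 0.714 m → arm 0.714 m, τ = 177.6 × 0.714 = 126.8 N·m clockwise.
Total clockwise load moment = 1481 N·m.
The cable tension T acts at 2.34 m; only its component perpendicular to the boom, T sinθ, produces torque. sin 52° = 0.788.
For rotational equilibrium, T × 2.34 × 0.788 = 1481, so T = 1481 / 1.844 = 803 N.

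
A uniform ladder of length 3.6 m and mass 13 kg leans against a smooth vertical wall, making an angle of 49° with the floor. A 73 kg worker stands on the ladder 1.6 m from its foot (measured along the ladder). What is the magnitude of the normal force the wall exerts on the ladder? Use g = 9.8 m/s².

Sum moments about the foot of the ladder (the floor normal and friction both act there and drop out).
Ladder weight 13×9.8 = 127.4 N acts at 1.8 m along the ladder; its horizontal arm is 1.8·cos49° = 1.181 m → τ = 150.5 N·m clockwise.
Worker: 73×9.8 = 715.4 N at 1.6 m → arm 1.05 m → τ = 751.2 N·m clockwise.
Wall normal N acts horizontally at the top; its moment arm is the height L sinθ = 3.6·sin49° = 2.717 m, counterclockwise.
Setting net torque to zero: N × 2.717 = 901.7 → N = 332 N.

N_wall ≈ 332 N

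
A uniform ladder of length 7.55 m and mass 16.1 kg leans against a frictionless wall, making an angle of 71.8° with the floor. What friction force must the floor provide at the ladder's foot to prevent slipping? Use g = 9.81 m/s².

Take moments about the foot of the ladder.
Ladder weight 16.1×9.81 = 157.9 N acts at 3.775 m along the ladder; its horizontal arm is 3.775·cos71.8° = 1.179 m → τ = 186.2 N·m clockwise.
Wall normal N acts horizontally at the top; its moment arm is the height L sinθ = 7.55·sin71.8° = 7.172 m, counterclockwise.
Setting net torque to zero: N × 7.172 = 186.2 → N = 26 N.
ΣFx = 0: friction at the foot balances the wall's push, so f = N_wall = 26 N.

f ≈ 26 N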